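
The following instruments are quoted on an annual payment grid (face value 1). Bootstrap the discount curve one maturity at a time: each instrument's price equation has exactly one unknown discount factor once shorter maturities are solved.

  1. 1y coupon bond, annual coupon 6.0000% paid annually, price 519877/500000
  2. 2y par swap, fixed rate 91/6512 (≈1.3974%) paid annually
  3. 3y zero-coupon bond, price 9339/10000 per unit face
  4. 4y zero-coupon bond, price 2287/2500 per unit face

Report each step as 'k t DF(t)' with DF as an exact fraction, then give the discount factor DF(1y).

1 1 9809/10000
2 2 9727/10000
3 3 9339/10000
4 4 2287/2500
DF(1y) = 9809/10000 ≈ 0.980900

step 1 [1y] bond c/1=3/50: DF=(519877/500000 − 3/50·(0))/(1+3/50) = 9809/10000 ≈ 0.980900
step 2 [2y] swap r/1=91/6512: DF=(1 − 91/6512·(0.980900))/(1+91/6512) = 9727/10000 ≈ 0.972700
step 3 [3y] zero: DF = P = 9339/10000 ≈ 0.933900
step 4 [4y] zero: DF = P = 2287/2500 ≈ 0.914800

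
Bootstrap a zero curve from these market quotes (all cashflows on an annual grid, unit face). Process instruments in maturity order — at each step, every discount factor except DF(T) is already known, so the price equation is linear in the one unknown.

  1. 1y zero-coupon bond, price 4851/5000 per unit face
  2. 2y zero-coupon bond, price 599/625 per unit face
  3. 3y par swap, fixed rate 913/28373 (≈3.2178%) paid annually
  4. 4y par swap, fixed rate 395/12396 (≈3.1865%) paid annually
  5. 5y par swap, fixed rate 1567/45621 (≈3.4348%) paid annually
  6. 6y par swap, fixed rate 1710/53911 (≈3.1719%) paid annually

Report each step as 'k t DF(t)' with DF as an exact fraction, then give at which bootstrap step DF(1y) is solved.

step 1 [1y] zero: DF = P = 4851/5000 ≈ 0.970200
step 2 [2y] zero: DF = P = 599/625 ≈ 0.958400
step 3 [3y] swap r/1=913/28373: DF=(1 − 913/28373·(0.970200+0.958400))/(1+913/28373) = 9087/10000 ≈ 0.908700
step 4 [4y] swap r/1=395/12396: DF=(1 − 395/12396·(0.970200+0.958400+0.908700))/(1+395/12396) = 1763/2000 ≈ 0.881500
step 5 [5y] swap r/1=1567/45621: DF=(1 − 1567/45621·(0.970200+0.958400+0.908700+0.881500))/(1+1567/45621) = 8433/10000 ≈ 0.843300
step 6 [6y] swap r/1=1710/53911: DF=(1 − 1710/53911·(0.970200+0.958400+0.908700+0.881500+0.843300))/(1+1710/53911) = 829/1000 ≈ 0.829000

1 1 4851/5000
2 2 599/625
3 3 9087/10000
4 4 1763/2000
5 5 8433/10000
6 6 829/1000
DF(1y) is solved at step 1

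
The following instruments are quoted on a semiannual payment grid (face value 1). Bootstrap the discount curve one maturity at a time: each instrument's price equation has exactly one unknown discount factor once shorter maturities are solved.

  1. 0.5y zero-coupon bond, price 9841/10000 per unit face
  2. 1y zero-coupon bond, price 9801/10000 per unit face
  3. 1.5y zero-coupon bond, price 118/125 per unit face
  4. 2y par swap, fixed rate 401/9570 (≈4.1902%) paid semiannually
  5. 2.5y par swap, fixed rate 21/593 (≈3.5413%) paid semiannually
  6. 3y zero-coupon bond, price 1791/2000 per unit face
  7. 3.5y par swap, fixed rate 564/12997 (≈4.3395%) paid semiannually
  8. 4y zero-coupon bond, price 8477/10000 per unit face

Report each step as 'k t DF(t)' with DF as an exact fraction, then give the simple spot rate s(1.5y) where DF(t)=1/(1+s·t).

1 1/2 9841/10000
2 1 9801/10000
3 3/2 118/125
4 2 4599/5000
5 5/2 229/250
6 3 1791/2000
7 7/2 859/1000
8 4 8477/10000
s(1.5y) = (1/(118/125) − 1)/(3/2) = 7/177 ≈ 3.9548%

step 1 [0.5y] zero: DF = P = 9841/10000 ≈ 0.984100
step 2 [1y] zero: DF = P = 9801/10000 ≈ 0.980100
step 3 [1.5y] zero: DF = P = 118/125 ≈ 0.944000
step 4 [2y] swap r/2=401/19140: DF=(1 − 401/19140·(0.984100+0.980100+0.944000))/(1+401/19140) = 4599/5000 ≈ 0.919800
step 5 [2.5y] swap r/2=21/1186: DF=(1 − 21/1186·(0.984100+0.980100+0.944000+0.919800))/(1+21/1186) = 229/250 ≈ 0.916000
step 6 [3y] zero: DF = P = 1791/2000 ≈ 0.895500
step 7 [3.5y] swap r/2=282/12997: DF=(1 − 282/12997·(0.984100+0.980100+0.944000+0.919800+0.916000+0.895500))/(1+282/12997) = 859/1000 ≈ 0.859000
step 8 [4y] zero: DF = P = 8477/10000 ≈ 0.847700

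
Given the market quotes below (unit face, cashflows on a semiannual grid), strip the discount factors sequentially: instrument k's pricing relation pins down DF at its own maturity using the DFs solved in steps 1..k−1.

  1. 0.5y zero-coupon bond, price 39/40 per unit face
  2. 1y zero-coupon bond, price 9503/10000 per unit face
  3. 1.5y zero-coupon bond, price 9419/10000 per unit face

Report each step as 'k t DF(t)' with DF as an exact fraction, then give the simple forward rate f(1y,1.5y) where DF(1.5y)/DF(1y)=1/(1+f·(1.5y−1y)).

1 1/2 39/40
2 1 9503/10000
3 3/2 9419/10000
f(1y,1.5y) = ((9503/10000)/(9419/10000) − 1)/(1/2) = 168/9419 ≈ 1.7836%

step 1 [0.5y] zero: DF = P = 39/40 ≈ 0.975000
step 2 [1y] zero: DF = P = 9503/10000 ≈ 0.950300
step 3 [1.5y] zero: DF = P = 9419/10000 ≈ 0.941900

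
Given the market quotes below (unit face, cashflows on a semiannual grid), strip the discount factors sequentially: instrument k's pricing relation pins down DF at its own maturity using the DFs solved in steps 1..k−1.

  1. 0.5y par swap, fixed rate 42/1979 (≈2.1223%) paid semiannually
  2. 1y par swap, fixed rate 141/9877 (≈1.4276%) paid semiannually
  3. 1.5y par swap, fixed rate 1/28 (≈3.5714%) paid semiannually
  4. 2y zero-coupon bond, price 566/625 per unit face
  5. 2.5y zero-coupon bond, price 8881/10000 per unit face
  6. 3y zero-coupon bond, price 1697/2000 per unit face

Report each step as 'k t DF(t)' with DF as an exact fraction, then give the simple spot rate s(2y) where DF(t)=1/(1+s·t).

step 1 [0.5y] swap r/2=21/1979: DF=(1 − 21/1979·(0))/(1+21/1979) = 1979/2000 ≈ 0.989500
step 2 [1y] swap r/2=141/19754: DF=(1 − 141/19754·(0.989500))/(1+141/19754) = 9859/10000 ≈ 0.985900
step 3 [1.5y] swap r/2=1/56: DF=(1 − 1/56·(0.989500+0.985900))/(1+1/56) = 4739/5000 ≈ 0.947800
step 4 [2y] zero: DF = P = 566/625 ≈ 0.905600
step 5 [2.5y] zero: DF = P = 8881/10000 ≈ 0.888100
step 6 [3y] zero: DF = P = 1697/2000 ≈ 0.848500

1 1/2 1979/2000
2 1 9859/10000
3 3/2 4739/5000
4 2 566/625
5 5/2 8881/10000
6 3 1697/2000
s(2y) = (1/(566/625) − 1)/(2) = 59/1132 ≈ 5.2120%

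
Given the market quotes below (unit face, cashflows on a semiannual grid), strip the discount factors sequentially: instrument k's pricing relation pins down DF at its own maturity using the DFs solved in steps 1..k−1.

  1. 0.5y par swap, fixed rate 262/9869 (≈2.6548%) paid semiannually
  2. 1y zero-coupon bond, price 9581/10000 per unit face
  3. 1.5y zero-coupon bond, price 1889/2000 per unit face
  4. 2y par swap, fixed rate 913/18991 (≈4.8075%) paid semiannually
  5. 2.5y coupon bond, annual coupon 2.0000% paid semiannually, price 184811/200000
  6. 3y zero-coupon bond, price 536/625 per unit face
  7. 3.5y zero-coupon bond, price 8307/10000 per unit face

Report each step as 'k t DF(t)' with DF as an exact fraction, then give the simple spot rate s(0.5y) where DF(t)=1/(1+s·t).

1 1/2 9869/10000
2 1 9581/10000
3 3/2 1889/2000
4 2 9087/10000
5 5/2 8773/10000
6 3 536/625
7 7/2 8307/10000
s(0.5y) = (1/(9869/10000) − 1)/(1/2) = 262/9869 ≈ 2.6548%

step 1 [0.5y] swap r/2=131/9869: DF=(1 − 131/9869·(0))/(1+131/9869) = 9869/10000 ≈ 0.986900
step 2 [1y] zero: DF = P = 9581/10000 ≈ 0.958100
step 3 [1.5y] zero: DF = P = 1889/2000 ≈ 0.944500
step 4 [2y] swap r/2=913/37982: DF=(1 − 913/37982·(0.986900+0.958100+0.944500))/(1+913/37982) = 9087/10000 ≈ 0.908700
step 5 [2.5y] bond c/2=1/100: DF=(184811/200000 − 1/100·(0.986900+0.958100+0.944500+0.908700))/(1+1/100) = 8773/10000 ≈ 0.877300
step 6 [3y] zero: DF = P = 536/625 ≈ 0.857600
step 7 [3.5y] zero: DF = P = 8307/10000 ≈ 0.830700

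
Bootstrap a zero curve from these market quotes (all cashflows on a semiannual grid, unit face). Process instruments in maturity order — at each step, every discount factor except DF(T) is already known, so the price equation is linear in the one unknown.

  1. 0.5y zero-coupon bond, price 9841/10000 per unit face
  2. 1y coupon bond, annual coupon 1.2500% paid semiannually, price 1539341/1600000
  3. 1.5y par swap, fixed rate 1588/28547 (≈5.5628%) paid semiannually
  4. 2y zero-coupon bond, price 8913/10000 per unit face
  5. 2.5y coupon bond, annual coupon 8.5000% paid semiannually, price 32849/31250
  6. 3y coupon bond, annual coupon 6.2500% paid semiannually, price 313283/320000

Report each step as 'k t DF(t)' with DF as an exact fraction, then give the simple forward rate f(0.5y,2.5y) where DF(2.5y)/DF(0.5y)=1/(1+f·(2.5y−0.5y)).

1 1/2 9841/10000
2 1 19/20
3 3/2 4603/5000
4 2 8913/10000
5 5/2 2139/2500
6 3 8099/10000
f(0.5y,2.5y) = ((9841/10000)/(2139/2500) − 1)/(2) = 1285/17112 ≈ 7.5094%

step 1 [0.5y] zero: DF = P = 9841/10000 ≈ 0.984100
step 2 [1y] bond c/2=1/160: DF=(1539341/1600000 − 1/160·(0.984100))/(1+1/160) = 19/20 ≈ 0.950000
step 3 [1.5y] swap r/2=794/28547: DF=(1 − 794/28547·(0.984100+0.950000))/(1+794/28547) = 4603/5000 ≈ 0.920600
step 4 [2y] zero: DF = P = 8913/10000 ≈ 0.891300
step 5 [2.5y] bond c/2=17/400: DF=(32849/31250 − 17/400·(0.984100+0.950000+0.920600+0.891300))/(1+17/400) = 2139/2500 ≈ 0.855600
step 6 [3y] bond c/2=1/32: DF=(313283/320000 − 1/32·(0.984100+0.950000+0.920600+0.891300+0.855600))/(1+1/32) = 8099/10000 ≈ 0.809900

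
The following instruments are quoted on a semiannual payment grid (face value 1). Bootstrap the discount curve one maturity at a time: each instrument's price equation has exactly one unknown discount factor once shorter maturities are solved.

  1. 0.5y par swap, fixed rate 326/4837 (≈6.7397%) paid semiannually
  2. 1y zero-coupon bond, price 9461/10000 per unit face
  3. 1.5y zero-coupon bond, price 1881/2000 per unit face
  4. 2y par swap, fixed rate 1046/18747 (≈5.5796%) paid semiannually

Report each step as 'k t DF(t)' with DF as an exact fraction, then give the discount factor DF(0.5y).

step 1 [0.5y] swap r/2=163/4837: DF=(1 − 163/4837·(0))/(1+163/4837) = 4837/5000 ≈ 0.967400
step 2 [1y] zero: DF = P = 9461/10000 ≈ 0.946100
step 3 [1.5y] zero: DF = P = 1881/2000 ≈ 0.940500
step 4 [2y] swap r/2=523/18747: DF=(1 − 523/18747·(0.967400+0.946100+0.940500))/(1+523/18747) = 4477/5000 ≈ 0.895400

1 1/2 4837/5000
2 1 9461/10000
3 3/2 1881/2000
4 2 4477/5000
DF(0.5y) = 4837/5000 ≈ 0.967400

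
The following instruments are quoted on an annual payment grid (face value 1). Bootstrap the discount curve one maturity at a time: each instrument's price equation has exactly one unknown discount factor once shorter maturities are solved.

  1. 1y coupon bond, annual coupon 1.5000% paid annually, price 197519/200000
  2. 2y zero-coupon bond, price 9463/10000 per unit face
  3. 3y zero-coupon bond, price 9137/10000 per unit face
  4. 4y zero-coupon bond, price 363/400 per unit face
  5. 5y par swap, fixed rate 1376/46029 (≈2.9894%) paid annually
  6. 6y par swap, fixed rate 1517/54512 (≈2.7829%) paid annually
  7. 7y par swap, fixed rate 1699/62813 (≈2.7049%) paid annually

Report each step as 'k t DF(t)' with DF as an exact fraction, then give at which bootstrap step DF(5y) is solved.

1 1 973/1000
2 2 9463/10000
3 3 9137/10000
4 4 363/400
5 5 539/625
6 6 8483/10000
7 7 8301/10000
DF(5y) is solved at step 5

step 1 [1y] bond c/1=3/200: DF=(197519/200000 − 3/200·(0))/(1+3/200) = 973/1000 ≈ 0.973000
step 2 [2y] zero: DF = P = 9463/10000 ≈ 0.946300
step 3 [3y] zero: DF = P = 9137/10000 ≈ 0.913700
step 4 [4y] zero: DF = P = 363/400 ≈ 0.907500
step 5 [5y] swap r/1=1376/46029: DF=(1 − 1376/46029·(0.973000+0.946300+0.913700+0.907500))/(1+1376/46029) = 539/625 ≈ 0.862400
step 6 [6y] swap r/1=1517/54512: DF=(1 − 1517/54512·(0.973000+0.946300+0.913700+0.907500+0.862400))/(1+1517/54512) = 8483/10000 ≈ 0.848300
step 7 [7y] swap r/1=1699/62813: DF=(1 − 1699/62813·(0.973000+0.946300+0.913700+0.907500+0.862400+0.848300))/(1+1699/62813) = 8301/10000 ≈ 0.830100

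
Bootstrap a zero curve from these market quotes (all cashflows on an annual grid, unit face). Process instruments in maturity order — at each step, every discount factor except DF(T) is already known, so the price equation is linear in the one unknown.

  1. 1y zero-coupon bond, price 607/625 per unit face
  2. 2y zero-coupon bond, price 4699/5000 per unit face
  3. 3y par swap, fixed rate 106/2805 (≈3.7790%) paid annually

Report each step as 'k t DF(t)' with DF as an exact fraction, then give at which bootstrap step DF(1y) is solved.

step 1 [1y] zero: DF = P = 607/625 ≈ 0.971200
step 2 [2y] zero: DF = P = 4699/5000 ≈ 0.939800
step 3 [3y] swap r/1=106/2805: DF=(1 − 106/2805·(0.971200+0.939800))/(1+106/2805) = 447/500 ≈ 0.894000

1 1 607/625
2 2 4699/5000
3 3 447/500
DF(1y) is solved at step 1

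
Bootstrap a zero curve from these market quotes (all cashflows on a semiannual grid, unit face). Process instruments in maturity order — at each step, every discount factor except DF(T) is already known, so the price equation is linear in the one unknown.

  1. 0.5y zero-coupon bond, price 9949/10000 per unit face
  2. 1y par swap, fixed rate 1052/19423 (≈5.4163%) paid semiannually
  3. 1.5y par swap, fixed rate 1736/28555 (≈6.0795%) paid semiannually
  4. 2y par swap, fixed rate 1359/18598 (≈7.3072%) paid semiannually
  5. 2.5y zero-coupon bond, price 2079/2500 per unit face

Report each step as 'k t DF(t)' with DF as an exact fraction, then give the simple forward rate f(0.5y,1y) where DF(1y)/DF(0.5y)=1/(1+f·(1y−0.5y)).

step 1 [0.5y] zero: DF = P = 9949/10000 ≈ 0.994900
step 2 [1y] swap r/2=526/19423: DF=(1 − 526/19423·(0.994900))/(1+526/19423) = 4737/5000 ≈ 0.947400
step 3 [1.5y] swap r/2=868/28555: DF=(1 − 868/28555·(0.994900+0.947400))/(1+868/28555) = 2283/2500 ≈ 0.913200
step 4 [2y] swap r/2=1359/37196: DF=(1 − 1359/37196·(0.994900+0.947400+0.913200))/(1+1359/37196) = 8641/10000 ≈ 0.864100
step 5 [2.5y] zero: DF = P = 2079/2500 ≈ 0.831600

1 1/2 9949/10000
2 1 4737/5000
3 3/2 2283/2500
4 2 8641/10000
5 5/2 2079/2500
f(0.5y,1y) = ((9949/10000)/(4737/5000) − 1)/(1/2) = 475/4737 ≈ 10.0274%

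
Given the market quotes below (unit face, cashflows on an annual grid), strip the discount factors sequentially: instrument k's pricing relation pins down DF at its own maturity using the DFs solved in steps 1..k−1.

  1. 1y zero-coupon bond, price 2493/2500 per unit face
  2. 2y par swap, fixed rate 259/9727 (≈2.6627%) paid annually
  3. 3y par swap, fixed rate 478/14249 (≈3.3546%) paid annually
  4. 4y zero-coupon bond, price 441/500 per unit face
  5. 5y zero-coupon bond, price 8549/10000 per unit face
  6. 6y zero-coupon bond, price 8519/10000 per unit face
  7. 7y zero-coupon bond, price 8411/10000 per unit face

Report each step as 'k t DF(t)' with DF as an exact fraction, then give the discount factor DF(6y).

step 1 [1y] zero: DF = P = 2493/2500 ≈ 0.997200
step 2 [2y] swap r/1=259/9727: DF=(1 − 259/9727·(0.997200))/(1+259/9727) = 4741/5000 ≈ 0.948200
step 3 [3y] swap r/1=478/14249: DF=(1 − 478/14249·(0.997200+0.948200))/(1+478/14249) = 2261/2500 ≈ 0.904400
step 4 [4y] zero: DF = P = 441/500 ≈ 0.882000
step 5 [5y] zero: DF = P = 8549/10000 ≈ 0.854900
step 6 [6y] zero: DF = P = 8519/10000 ≈ 0.851900
step 7 [7y] zero: DF = P = 8411/10000 ≈ 0.841100

1 1 2493/2500
2 2 4741/5000
3 3 2261/2500
4 4 441/500
5 5 8549/10000
6 6 8519/10000
7 7 8411/10000
DF(6y) = 8519/10000 ≈ 0.851900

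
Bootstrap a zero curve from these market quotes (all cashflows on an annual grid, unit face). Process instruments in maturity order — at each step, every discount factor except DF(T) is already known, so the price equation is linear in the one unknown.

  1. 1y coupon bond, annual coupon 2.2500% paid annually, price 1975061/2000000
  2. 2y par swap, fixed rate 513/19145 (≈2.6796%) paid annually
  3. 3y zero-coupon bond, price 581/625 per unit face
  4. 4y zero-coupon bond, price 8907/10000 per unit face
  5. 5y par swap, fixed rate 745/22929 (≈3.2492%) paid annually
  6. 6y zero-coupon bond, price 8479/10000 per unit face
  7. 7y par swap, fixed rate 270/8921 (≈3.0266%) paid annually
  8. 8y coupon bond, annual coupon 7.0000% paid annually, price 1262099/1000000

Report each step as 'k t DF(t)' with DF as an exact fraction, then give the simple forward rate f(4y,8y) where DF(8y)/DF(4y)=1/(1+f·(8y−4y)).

1 1 4829/5000
2 2 9487/10000
3 3 581/625
4 4 8907/10000
5 5 851/1000
6 6 8479/10000
7 7 811/1000
8 8 771/1000
f(4y,8y) = ((8907/10000)/(771/1000) − 1)/(4) = 399/10280 ≈ 3.8813%

step 1 [1y] bond c/1=9/400: DF=(1975061/2000000 − 9/400·(0))/(1+9/400) = 4829/5000 ≈ 0.965800
step 2 [2y] swap r/1=513/19145: DF=(1 − 513/19145·(0.965800))/(1+513/19145) = 9487/10000 ≈ 0.948700
step 3 [3y] zero: DF = P = 581/625 ≈ 0.929600
step 4 [4y] zero: DF = P = 8907/10000 ≈ 0.890700
step 5 [5y] swap r/1=745/22929: DF=(1 − 745/22929·(0.965800+0.948700+0.929600+0.890700))/(1+745/22929) = 851/1000 ≈ 0.851000
step 6 [6y] zero: DF = P = 8479/10000 ≈ 0.847900
step 7 [7y] swap r/1=270/8921: DF=(1 − 270/8921·(0.965800+0.948700+0.929600+0.890700+0.851000+0.847900))/(1+270/8921) = 811/1000 ≈ 0.811000
step 8 [8y] bond c/1=7/100: DF=(1262099/1000000 − 7/100·(0.965800+0.948700+0.929600+0.890700+0.851000+0.847900+0.811000))/(1+7/100) = 771/1000 ≈ 0.771000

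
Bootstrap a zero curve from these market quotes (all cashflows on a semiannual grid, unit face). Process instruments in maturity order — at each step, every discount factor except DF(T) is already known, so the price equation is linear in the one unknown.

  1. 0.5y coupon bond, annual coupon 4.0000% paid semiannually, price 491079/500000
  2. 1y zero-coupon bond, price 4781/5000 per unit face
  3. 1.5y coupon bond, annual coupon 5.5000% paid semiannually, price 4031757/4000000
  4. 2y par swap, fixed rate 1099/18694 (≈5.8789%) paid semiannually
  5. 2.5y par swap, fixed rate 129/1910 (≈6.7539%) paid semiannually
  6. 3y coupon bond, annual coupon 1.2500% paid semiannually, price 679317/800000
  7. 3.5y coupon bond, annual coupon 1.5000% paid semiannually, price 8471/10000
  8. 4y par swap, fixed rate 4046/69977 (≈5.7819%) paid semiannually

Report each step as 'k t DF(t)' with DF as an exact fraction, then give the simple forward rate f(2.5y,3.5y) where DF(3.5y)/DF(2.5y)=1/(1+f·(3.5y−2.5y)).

step 1 [0.5y] bond c/2=1/50: DF=(491079/500000 − 1/50·(0))/(1+1/50) = 9629/10000 ≈ 0.962900
step 2 [1y] zero: DF = P = 4781/5000 ≈ 0.956200
step 3 [1.5y] bond c/2=11/400: DF=(4031757/4000000 − 11/400·(0.962900+0.956200))/(1+11/400) = 581/625 ≈ 0.929600
step 4 [2y] swap r/2=1099/37388: DF=(1 − 1099/37388·(0.962900+0.956200+0.929600))/(1+1099/37388) = 8901/10000 ≈ 0.890100
step 5 [2.5y] swap r/2=129/3820: DF=(1 − 129/3820·(0.962900+0.956200+0.929600+0.890100))/(1+129/3820) = 2113/2500 ≈ 0.845200
step 6 [3y] bond c/2=1/160: DF=(679317/800000 − 1/160·(0.962900+0.956200+0.929600+0.890100+0.845200))/(1+1/160) = 4077/5000 ≈ 0.815400
step 7 [3.5y] bond c/2=3/400: DF=(8471/10000 − 3/400·(0.962900+0.956200+0.929600+0.890100+0.845200+0.815400))/(1+3/400) = 4003/5000 ≈ 0.800600
step 8 [4y] swap r/2=2023/69977: DF=(1 − 2023/69977·(0.962900+0.956200+0.929600+0.890100+0.845200+0.815400+0.800600))/(1+2023/69977) = 7977/10000 ≈ 0.797700

1 1/2 9629/10000
2 1 4781/5000
3 3/2 581/625
4 2 8901/10000
5 5/2 2113/2500
6 3 4077/5000
7 7/2 4003/5000
8 4 7977/10000
f(2.5y,3.5y) = ((2113/2500)/(4003/5000) − 1)/(1) = 223/4003 ≈ 5.5708%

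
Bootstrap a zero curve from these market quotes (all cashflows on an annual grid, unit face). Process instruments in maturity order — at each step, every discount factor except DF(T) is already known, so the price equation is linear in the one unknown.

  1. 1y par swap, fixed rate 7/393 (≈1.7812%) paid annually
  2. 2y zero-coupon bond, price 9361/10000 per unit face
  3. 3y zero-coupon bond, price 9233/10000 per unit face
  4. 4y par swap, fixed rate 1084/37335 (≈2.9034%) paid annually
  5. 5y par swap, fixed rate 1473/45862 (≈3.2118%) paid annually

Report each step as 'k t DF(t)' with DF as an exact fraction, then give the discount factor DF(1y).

1 1 393/400
2 2 9361/10000
3 3 9233/10000
4 4 2229/2500
5 5 8527/10000
DF(1y) = 393/400 ≈ 0.982500

step 1 [1y] swap r/1=7/393: DF=(1 − 7/393·(0))/(1+7/393) = 393/400 ≈ 0.982500
step 2 [2y] zero: DF = P = 9361/10000 ≈ 0.936100
step 3 [3y] zero: DF = P = 9233/10000 ≈ 0.923300
step 4 [4y] swap r/1=1084/37335: DF=(1 − 1084/37335·(0.982500+0.936100+0.923300))/(1+1084/37335) = 2229/2500 ≈ 0.891600
step 5 [5y] swap r/1=1473/45862: DF=(1 − 1473/45862·(0.982500+0.936100+0.923300+0.891600))/(1+1473/45862) = 8527/10000 ≈ 0.852700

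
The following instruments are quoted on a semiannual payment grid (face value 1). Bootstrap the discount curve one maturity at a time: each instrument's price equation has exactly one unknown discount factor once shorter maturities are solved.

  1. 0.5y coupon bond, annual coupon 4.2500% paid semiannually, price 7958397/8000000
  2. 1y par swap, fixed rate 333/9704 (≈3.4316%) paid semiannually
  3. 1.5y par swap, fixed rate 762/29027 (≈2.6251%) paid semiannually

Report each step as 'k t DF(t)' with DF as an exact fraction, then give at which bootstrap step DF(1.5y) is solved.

1 1/2 9741/10000
2 1 9667/10000
3 3/2 9619/10000
DF(1.5y) is solved at step 3

step 1 [0.5y] bond c/2=17/800: DF=(7958397/8000000 − 17/800·(0))/(1+17/800) = 9741/10000 ≈ 0.974100
step 2 [1y] swap r/2=333/19408: DF=(1 − 333/19408·(0.974100))/(1+333/19408) = 9667/10000 ≈ 0.966700
step 3 [1.5y] swap r/2=381/29027: DF=(1 − 381/29027·(0.974100+0.966700))/(1+381/29027) = 9619/10000 ≈ 0.961900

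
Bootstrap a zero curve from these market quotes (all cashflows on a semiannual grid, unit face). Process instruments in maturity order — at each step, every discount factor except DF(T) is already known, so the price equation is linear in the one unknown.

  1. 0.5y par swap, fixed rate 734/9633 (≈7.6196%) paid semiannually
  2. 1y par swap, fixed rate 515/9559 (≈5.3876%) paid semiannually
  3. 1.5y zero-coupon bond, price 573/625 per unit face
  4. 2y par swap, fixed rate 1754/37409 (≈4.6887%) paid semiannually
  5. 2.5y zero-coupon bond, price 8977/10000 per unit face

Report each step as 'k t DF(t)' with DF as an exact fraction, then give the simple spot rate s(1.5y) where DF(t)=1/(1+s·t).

1 1/2 9633/10000
2 1 1897/2000
3 3/2 573/625
4 2 9123/10000
5 5/2 8977/10000
s(1.5y) = (1/(573/625) − 1)/(3/2) = 104/1719 ≈ 6.0500%

step 1 [0.5y] swap r/2=367/9633: DF=(1 − 367/9633·(0))/(1+367/9633) = 9633/10000 ≈ 0.963300
step 2 [1y] swap r/2=515/19118: DF=(1 − 515/19118·(0.963300))/(1+515/19118) = 1897/2000 ≈ 0.948500
step 3 [1.5y] zero: DF = P = 573/625 ≈ 0.916800
step 4 [2y] swap r/2=877/37409: DF=(1 − 877/37409·(0.963300+0.948500+0.916800))/(1+877/37409) = 9123/10000 ≈ 0.912300
step 5 [2.5y] zero: DF = P = 8977/10000 ≈ 0.897700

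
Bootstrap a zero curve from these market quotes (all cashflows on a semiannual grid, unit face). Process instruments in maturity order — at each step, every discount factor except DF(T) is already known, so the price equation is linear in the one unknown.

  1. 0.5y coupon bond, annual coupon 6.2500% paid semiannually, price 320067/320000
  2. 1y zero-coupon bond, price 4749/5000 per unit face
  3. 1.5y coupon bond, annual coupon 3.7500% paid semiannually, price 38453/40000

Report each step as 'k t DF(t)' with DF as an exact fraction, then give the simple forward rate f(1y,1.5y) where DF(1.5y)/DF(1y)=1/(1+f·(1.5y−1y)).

1 1/2 9699/10000
2 1 4749/5000
3 3/2 9083/10000
f(1y,1.5y) = ((4749/5000)/(9083/10000) − 1)/(1/2) = 830/9083 ≈ 9.1380%

step 1 [0.5y] bond c/2=1/32: DF=(320067/320000 − 1/32·(0))/(1+1/32) = 9699/10000 ≈ 0.969900
step 2 [1y] zero: DF = P = 4749/5000 ≈ 0.949800
step 3 [1.5y] bond c/2=3/160: DF=(38453/40000 − 3/160·(0.969900+0.949800))/(1+3/160) = 9083/10000 ≈ 0.908300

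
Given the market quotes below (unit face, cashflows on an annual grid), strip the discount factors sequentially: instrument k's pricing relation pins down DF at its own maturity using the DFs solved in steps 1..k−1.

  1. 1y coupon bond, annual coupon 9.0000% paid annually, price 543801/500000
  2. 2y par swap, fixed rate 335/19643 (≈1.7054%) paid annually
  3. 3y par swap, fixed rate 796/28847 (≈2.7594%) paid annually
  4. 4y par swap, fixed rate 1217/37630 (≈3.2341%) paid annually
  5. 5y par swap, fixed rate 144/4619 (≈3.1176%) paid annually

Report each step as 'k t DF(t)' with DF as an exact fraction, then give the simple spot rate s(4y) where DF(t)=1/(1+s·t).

step 1 [1y] bond c/1=9/100: DF=(543801/500000 − 9/100·(0))/(1+9/100) = 4989/5000 ≈ 0.997800
step 2 [2y] swap r/1=335/19643: DF=(1 − 335/19643·(0.997800))/(1+335/19643) = 1933/2000 ≈ 0.966500
step 3 [3y] swap r/1=796/28847: DF=(1 − 796/28847·(0.997800+0.966500))/(1+796/28847) = 2301/2500 ≈ 0.920400
step 4 [4y] swap r/1=1217/37630: DF=(1 − 1217/37630·(0.997800+0.966500+0.920400))/(1+1217/37630) = 8783/10000 ≈ 0.878300
step 5 [5y] swap r/1=144/4619: DF=(1 − 144/4619·(0.997800+0.966500+0.920400+0.878300))/(1+144/4619) = 107/125 ≈ 0.856000

1 1 4989/5000
2 2 1933/2000
3 3 2301/2500
4 4 8783/10000
5 5 107/125
s(4y) = (1/(8783/10000) − 1)/(4) = 1217/35132 ≈ 3.4641%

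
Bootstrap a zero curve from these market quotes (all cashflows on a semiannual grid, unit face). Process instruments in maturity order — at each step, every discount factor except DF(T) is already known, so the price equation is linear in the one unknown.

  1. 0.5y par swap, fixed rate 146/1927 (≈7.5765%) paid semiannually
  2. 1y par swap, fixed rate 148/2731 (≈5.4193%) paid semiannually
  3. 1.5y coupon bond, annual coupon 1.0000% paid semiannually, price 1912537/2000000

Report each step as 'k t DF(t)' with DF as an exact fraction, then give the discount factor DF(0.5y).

1 1/2 1927/2000
2 1 4741/5000
3 3/2 471/500
DF(0.5y) = 1927/2000 ≈ 0.963500

step 1 [0.5y] swap r/2=73/1927: DF=(1 − 73/1927·(0))/(1+73/1927) = 1927/2000 ≈ 0.963500
step 2 [1y] swap r/2=74/2731: DF=(1 − 74/2731·(0.963500))/(1+74/2731) = 4741/5000 ≈ 0.948200
step 3 [1.5y] bond c/2=1/200: DF=(1912537/2000000 − 1/200·(0.963500+0.948200))/(1+1/200) = 471/500 ≈ 0.942000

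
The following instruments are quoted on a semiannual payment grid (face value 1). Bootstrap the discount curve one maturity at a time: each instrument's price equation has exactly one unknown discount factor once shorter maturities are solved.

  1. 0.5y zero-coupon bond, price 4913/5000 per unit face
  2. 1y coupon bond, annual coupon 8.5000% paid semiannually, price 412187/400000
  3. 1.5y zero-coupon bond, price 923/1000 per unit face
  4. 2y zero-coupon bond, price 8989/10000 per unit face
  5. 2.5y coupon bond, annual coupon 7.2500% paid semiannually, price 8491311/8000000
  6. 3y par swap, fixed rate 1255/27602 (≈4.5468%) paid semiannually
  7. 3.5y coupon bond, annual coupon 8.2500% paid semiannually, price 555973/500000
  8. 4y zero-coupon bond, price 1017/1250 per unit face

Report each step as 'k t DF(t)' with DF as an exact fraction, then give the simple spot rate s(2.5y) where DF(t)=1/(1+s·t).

step 1 [0.5y] zero: DF = P = 4913/5000 ≈ 0.982600
step 2 [1y] bond c/2=17/400: DF=(412187/400000 − 17/400·(0.982600))/(1+17/400) = 2371/2500 ≈ 0.948400
step 3 [1.5y] zero: DF = P = 923/1000 ≈ 0.923000
step 4 [2y] zero: DF = P = 8989/10000 ≈ 0.898900
step 5 [2.5y] bond c/2=29/800: DF=(8491311/8000000 − 29/800·(0.982600+0.948400+0.923000+0.898900))/(1+29/800) = 893/1000 ≈ 0.893000
step 6 [3y] swap r/2=1255/55204: DF=(1 − 1255/55204·(0.982600+0.948400+0.923000+0.898900+0.893000))/(1+1255/55204) = 1749/2000 ≈ 0.874500
step 7 [3.5y] bond c/2=33/800: DF=(555973/500000 − 33/800·(0.982600+0.948400+0.923000+0.898900+0.893000+0.874500))/(1+33/800) = 2123/2500 ≈ 0.849200
step 8 [4y] zero: DF = P = 1017/1250 ≈ 0.813600

1 1/2 4913/5000
2 1 2371/2500
3 3/2 923/1000
4 2 8989/10000
5 5/2 893/1000
6 3 1749/2000
7 7/2 2123/2500
8 4 1017/1250
s(2.5y) = (1/(893/1000) − 1)/(5/2) = 214/4465 ≈ 4.7928%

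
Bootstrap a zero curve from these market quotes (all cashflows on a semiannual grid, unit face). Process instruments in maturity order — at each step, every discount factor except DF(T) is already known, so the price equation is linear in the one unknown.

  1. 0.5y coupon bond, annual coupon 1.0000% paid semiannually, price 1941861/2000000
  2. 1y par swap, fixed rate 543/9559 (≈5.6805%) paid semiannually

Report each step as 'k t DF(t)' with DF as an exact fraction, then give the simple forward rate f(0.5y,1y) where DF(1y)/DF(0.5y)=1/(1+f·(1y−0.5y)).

step 1 [0.5y] bond c/2=1/200: DF=(1941861/2000000 − 1/200·(0))/(1+1/200) = 9661/10000 ≈ 0.966100
step 2 [1y] swap r/2=543/19118: DF=(1 − 543/19118·(0.966100))/(1+543/19118) = 9457/10000 ≈ 0.945700

1 1/2 9661/10000
2 1 9457/10000
f(0.5y,1y) = ((9661/10000)/(9457/10000) − 1)/(1/2) = 408/9457 ≈ 4.3143%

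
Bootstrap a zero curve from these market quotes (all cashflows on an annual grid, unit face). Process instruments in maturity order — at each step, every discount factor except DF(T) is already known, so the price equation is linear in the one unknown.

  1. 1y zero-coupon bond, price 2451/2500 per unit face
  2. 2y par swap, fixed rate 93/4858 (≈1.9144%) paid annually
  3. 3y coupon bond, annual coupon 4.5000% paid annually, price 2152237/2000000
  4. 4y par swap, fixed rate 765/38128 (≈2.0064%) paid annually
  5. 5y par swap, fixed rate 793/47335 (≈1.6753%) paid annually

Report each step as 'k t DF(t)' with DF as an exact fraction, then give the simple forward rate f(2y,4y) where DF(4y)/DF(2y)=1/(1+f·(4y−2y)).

step 1 [1y] zero: DF = P = 2451/2500 ≈ 0.980400
step 2 [2y] swap r/1=93/4858: DF=(1 − 93/4858·(0.980400))/(1+93/4858) = 2407/2500 ≈ 0.962800
step 3 [3y] bond c/1=9/200: DF=(2152237/2000000 − 9/200·(0.980400+0.962800))/(1+9/200) = 9461/10000 ≈ 0.946100
step 4 [4y] swap r/1=765/38128: DF=(1 − 765/38128·(0.980400+0.962800+0.946100))/(1+765/38128) = 1847/2000 ≈ 0.923500
step 5 [5y] swap r/1=793/47335: DF=(1 − 793/47335·(0.980400+0.962800+0.946100+0.923500))/(1+793/47335) = 9207/10000 ≈ 0.920700

1 1 2451/2500
2 2 2407/2500
3 3 9461/10000
4 4 1847/2000
5 5 9207/10000
f(2y,4y) = ((2407/2500)/(1847/2000) − 1)/(2) = 393/18470 ≈ 2.1278%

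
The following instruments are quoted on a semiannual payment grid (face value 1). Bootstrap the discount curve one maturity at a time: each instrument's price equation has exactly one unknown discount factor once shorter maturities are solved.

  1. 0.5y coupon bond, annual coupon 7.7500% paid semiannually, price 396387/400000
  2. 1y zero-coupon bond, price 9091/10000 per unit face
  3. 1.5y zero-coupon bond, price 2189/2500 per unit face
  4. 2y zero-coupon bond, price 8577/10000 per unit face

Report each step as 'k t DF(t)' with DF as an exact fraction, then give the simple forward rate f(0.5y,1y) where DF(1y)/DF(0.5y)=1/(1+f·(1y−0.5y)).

1 1/2 477/500
2 1 9091/10000
3 3/2 2189/2500
4 2 8577/10000
f(0.5y,1y) = ((477/500)/(9091/10000) − 1)/(1/2) = 898/9091 ≈ 9.8779%

step 1 [0.5y] bond c/2=31/800: DF=(396387/400000 − 31/800·(0))/(1+31/800) = 477/500 ≈ 0.954000
step 2 [1y] zero: DF = P = 9091/10000 ≈ 0.909100
step 3 [1.5y] zero: DF = P = 2189/2500 ≈ 0.875600
step 4 [2y] zero: DF = P = 8577/10000 ≈ 0.857700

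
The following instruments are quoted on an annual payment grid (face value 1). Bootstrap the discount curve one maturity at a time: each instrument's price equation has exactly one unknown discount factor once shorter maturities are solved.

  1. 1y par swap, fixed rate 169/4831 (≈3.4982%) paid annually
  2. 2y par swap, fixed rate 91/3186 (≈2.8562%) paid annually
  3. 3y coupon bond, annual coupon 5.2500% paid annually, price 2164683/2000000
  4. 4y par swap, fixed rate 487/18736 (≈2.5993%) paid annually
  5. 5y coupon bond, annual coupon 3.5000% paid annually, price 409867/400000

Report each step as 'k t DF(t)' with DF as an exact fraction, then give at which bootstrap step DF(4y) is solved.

step 1 [1y] swap r/1=169/4831: DF=(1 − 169/4831·(0))/(1+169/4831) = 4831/5000 ≈ 0.966200
step 2 [2y] swap r/1=91/3186: DF=(1 − 91/3186·(0.966200))/(1+91/3186) = 4727/5000 ≈ 0.945400
step 3 [3y] bond c/1=21/400: DF=(2164683/2000000 − 21/400·(0.966200+0.945400))/(1+21/400) = 933/1000 ≈ 0.933000
step 4 [4y] swap r/1=487/18736: DF=(1 − 487/18736·(0.966200+0.945400+0.933000))/(1+487/18736) = 4513/5000 ≈ 0.902600
step 5 [5y] bond c/1=7/200: DF=(409867/400000 − 7/200·(0.966200+0.945400+0.933000+0.902600))/(1+7/200) = 8633/10000 ≈ 0.863300

1 1 4831/5000
2 2 4727/5000
3 3 933/1000
4 4 4513/5000
5 5 8633/10000
DF(4y) is solved at step 4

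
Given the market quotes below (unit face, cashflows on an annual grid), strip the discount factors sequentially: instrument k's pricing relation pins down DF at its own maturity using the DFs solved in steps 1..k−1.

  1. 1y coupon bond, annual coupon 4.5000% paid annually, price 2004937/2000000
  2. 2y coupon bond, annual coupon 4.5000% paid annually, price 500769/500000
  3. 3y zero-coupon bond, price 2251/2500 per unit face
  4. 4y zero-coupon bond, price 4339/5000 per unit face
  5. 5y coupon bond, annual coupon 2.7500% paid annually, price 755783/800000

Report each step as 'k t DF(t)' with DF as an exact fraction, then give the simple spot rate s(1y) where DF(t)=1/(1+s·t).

step 1 [1y] bond c/1=9/200: DF=(2004937/2000000 − 9/200·(0))/(1+9/200) = 9593/10000 ≈ 0.959300
step 2 [2y] bond c/1=9/200: DF=(500769/500000 − 9/200·(0.959300))/(1+9/200) = 9171/10000 ≈ 0.917100
step 3 [3y] zero: DF = P = 2251/2500 ≈ 0.900400
step 4 [4y] zero: DF = P = 4339/5000 ≈ 0.867800
step 5 [5y] bond c/1=11/400: DF=(755783/800000 − 11/400·(0.959300+0.917100+0.900400+0.867800))/(1+11/400) = 8219/10000 ≈ 0.821900

1 1 9593/10000
2 2 9171/10000
3 3 2251/2500
4 4 4339/5000
5 5 8219/10000
s(1y) = (1/(9593/10000) − 1)/(1) = 407/9593 ≈ 4.2427%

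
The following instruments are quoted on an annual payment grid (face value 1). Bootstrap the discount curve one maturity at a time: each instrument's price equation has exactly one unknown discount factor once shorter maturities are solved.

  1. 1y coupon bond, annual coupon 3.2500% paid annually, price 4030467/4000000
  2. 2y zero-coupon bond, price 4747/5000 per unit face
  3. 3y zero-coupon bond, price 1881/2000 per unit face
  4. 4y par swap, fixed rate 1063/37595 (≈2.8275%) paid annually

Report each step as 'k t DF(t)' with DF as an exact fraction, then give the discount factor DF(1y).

step 1 [1y] bond c/1=13/400: DF=(4030467/4000000 − 13/400·(0))/(1+13/400) = 9759/10000 ≈ 0.975900
step 2 [2y] zero: DF = P = 4747/5000 ≈ 0.949400
step 3 [3y] zero: DF = P = 1881/2000 ≈ 0.940500
step 4 [4y] swap r/1=1063/37595: DF=(1 − 1063/37595·(0.975900+0.949400+0.940500))/(1+1063/37595) = 8937/10000 ≈ 0.893700

1 1 9759/10000
2 2 4747/5000
3 3 1881/2000
4 4 8937/10000
DF(1y) = 9759/10000 ≈ 0.975900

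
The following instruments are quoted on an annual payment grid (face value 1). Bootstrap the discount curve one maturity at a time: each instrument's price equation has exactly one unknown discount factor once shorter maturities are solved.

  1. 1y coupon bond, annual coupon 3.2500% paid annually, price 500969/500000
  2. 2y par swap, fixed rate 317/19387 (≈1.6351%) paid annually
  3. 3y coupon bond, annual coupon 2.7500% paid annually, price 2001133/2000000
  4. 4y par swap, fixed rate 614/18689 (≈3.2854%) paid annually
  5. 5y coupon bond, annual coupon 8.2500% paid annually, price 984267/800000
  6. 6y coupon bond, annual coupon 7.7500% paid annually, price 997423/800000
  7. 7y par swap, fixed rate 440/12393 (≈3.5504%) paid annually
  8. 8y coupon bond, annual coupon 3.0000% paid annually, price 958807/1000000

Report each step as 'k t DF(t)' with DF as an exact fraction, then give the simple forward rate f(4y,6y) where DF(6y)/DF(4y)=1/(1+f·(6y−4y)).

step 1 [1y] bond c/1=13/400: DF=(500969/500000 − 13/400·(0))/(1+13/400) = 1213/1250 ≈ 0.970400
step 2 [2y] swap r/1=317/19387: DF=(1 − 317/19387·(0.970400))/(1+317/19387) = 9683/10000 ≈ 0.968300
step 3 [3y] bond c/1=11/400: DF=(2001133/2000000 − 11/400·(0.970400+0.968300))/(1+11/400) = 9219/10000 ≈ 0.921900
step 4 [4y] swap r/1=614/18689: DF=(1 − 614/18689·(0.970400+0.968300+0.921900))/(1+614/18689) = 2193/2500 ≈ 0.877200
step 5 [5y] bond c/1=33/400: DF=(984267/800000 − 33/400·(0.970400+0.968300+0.921900+0.877200))/(1+33/400) = 8517/10000 ≈ 0.851700
step 6 [6y] bond c/1=31/400: DF=(997423/800000 − 31/400·(0.970400+0.968300+0.921900+0.877200+0.851700))/(1+31/400) = 827/1000 ≈ 0.827000
step 7 [7y] swap r/1=440/12393: DF=(1 − 440/12393·(0.970400+0.968300+0.921900+0.877200+0.851700+0.827000))/(1+440/12393) = 39/50 ≈ 0.780000
step 8 [8y] bond c/1=3/100: DF=(958807/1000000 − 3/100·(0.970400+0.968300+0.921900+0.877200+0.851700+0.827000+0.780000))/(1+3/100) = 469/625 ≈ 0.750400

1 1 1213/1250
2 2 9683/10000
3 3 9219/10000
4 4 2193/2500
5 5 8517/10000
6 6 827/1000
7 7 39/50
8 8 469/625
f(4y,6y) = ((2193/2500)/(827/1000) − 1)/(2) = 251/8270 ≈ 3.0351%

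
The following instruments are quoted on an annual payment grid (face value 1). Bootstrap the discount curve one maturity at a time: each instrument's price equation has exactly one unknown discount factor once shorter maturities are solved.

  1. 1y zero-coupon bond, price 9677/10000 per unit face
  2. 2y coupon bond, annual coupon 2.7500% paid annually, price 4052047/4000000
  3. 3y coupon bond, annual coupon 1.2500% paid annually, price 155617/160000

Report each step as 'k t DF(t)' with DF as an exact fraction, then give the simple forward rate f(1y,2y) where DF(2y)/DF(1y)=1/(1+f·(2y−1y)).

1 1 9677/10000
2 2 24/25
3 3 1171/1250
f(1y,2y) = ((9677/10000)/(24/25) − 1)/(1) = 77/9600 ≈ 0.8021%

step 1 [1y] zero: DF = P = 9677/10000 ≈ 0.967700
step 2 [2y] bond c/1=11/400: DF=(4052047/4000000 − 11/400·(0.967700))/(1+11/400) = 24/25 ≈ 0.960000
step 3 [3y] bond c/1=1/80: DF=(155617/160000 − 1/80·(0.967700+0.960000))/(1+1/80) = 1171/1250 ≈ 0.936800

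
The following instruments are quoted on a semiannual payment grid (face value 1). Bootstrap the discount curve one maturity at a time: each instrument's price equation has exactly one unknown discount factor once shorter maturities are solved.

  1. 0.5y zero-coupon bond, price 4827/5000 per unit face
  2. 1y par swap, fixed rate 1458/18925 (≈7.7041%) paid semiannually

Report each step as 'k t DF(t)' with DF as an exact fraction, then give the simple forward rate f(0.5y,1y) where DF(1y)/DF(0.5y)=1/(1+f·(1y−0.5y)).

step 1 [0.5y] zero: DF = P = 4827/5000 ≈ 0.965400
step 2 [1y] swap r/2=729/18925: DF=(1 − 729/18925·(0.965400))/(1+729/18925) = 9271/10000 ≈ 0.927100

1 1/2 4827/5000
2 1 9271/10000
f(0.5y,1y) = ((4827/5000)/(9271/10000) − 1)/(1/2) = 766/9271 ≈ 8.2623%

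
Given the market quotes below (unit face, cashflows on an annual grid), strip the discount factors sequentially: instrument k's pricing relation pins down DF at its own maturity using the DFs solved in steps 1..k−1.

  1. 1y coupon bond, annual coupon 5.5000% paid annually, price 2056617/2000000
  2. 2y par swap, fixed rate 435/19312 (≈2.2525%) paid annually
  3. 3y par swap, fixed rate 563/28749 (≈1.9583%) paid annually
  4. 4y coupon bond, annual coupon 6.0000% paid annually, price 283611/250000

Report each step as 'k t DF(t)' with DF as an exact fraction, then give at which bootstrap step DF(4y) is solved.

step 1 [1y] bond c/1=11/200: DF=(2056617/2000000 − 11/200·(0))/(1+11/200) = 9747/10000 ≈ 0.974700
step 2 [2y] swap r/1=435/19312: DF=(1 − 435/19312·(0.974700))/(1+435/19312) = 1913/2000 ≈ 0.956500
step 3 [3y] swap r/1=563/28749: DF=(1 − 563/28749·(0.974700+0.956500))/(1+563/28749) = 9437/10000 ≈ 0.943700
step 4 [4y] bond c/1=3/50: DF=(283611/250000 − 3/50·(0.974700+0.956500+0.943700))/(1+3/50) = 363/400 ≈ 0.907500

1 1 9747/10000
2 2 1913/2000
3 3 9437/10000
4 4 363/400
DF(4y) is solved at step 4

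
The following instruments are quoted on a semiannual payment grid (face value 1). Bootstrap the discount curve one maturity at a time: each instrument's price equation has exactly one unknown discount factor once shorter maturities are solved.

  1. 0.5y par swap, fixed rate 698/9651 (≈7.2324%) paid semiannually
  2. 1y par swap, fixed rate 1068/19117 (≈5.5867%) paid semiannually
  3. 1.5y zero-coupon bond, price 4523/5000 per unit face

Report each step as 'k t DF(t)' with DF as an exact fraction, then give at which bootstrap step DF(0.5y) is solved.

step 1 [0.5y] swap r/2=349/9651: DF=(1 − 349/9651·(0))/(1+349/9651) = 9651/10000 ≈ 0.965100
step 2 [1y] swap r/2=534/19117: DF=(1 − 534/19117·(0.965100))/(1+534/19117) = 4733/5000 ≈ 0.946600
step 3 [1.5y] zero: DF = P = 4523/5000 ≈ 0.904600

1 1/2 9651/10000
2 1 4733/5000
3 3/2 4523/5000
DF(0.5y) is solved at step 1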